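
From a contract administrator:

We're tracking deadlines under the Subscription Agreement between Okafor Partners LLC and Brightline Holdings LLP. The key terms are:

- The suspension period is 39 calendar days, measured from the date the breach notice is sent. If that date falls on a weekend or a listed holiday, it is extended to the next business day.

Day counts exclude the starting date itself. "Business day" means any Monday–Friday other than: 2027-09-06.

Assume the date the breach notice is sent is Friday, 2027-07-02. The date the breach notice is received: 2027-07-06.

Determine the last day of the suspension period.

2027-08-10

The last day of the suspension period: 2027-07-02 + 39 days = 2027-08-10. 2027-08-10 is a Tuesday and is not a listed holiday, so no roll-forward applies.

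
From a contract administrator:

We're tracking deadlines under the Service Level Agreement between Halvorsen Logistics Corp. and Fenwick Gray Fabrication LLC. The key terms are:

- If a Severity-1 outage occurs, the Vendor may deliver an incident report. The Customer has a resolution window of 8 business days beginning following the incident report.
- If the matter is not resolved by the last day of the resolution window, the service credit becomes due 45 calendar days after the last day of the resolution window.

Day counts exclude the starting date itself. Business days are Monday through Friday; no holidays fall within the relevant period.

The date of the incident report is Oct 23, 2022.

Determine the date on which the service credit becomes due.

From Sunday, Oct 23, 2022, 8 business days (Oct 24, Oct 25, Oct 26, Oct 27, Oct 28, Oct 31, Nov 1, Nov 2, skipping weekends) brings us to Wednesday, Nov 2, 2022, which is the last day of the resolution window.
The date on which the service credit becomes due: Nov 2, 2022 + 45 days = Dec 17, 2022.

Dec 17, 2022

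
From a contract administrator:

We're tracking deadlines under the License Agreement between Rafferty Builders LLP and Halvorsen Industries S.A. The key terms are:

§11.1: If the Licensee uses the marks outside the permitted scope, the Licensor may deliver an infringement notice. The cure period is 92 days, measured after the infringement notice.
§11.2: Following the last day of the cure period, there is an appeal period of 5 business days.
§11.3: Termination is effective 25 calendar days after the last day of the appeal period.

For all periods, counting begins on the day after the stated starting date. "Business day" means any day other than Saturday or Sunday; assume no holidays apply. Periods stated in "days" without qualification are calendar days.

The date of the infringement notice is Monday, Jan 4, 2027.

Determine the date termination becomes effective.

Adding 92 calendar days to Jan 4, 2027 gives Apr 6, 2027, which is the last day of the cure period.
From Tuesday, Apr 6, 2027, 5 business days (Apr 7, Apr 8, Apr 9, Apr 12, Apr 13, skipping weekends) brings us to Tuesday, Apr 13, 2027, which is the last day of the appeal period.
Adding 25 calendar days to Apr 13, 2027 gives May 8, 2027, which is the date termination becomes effective.

May 8, 2027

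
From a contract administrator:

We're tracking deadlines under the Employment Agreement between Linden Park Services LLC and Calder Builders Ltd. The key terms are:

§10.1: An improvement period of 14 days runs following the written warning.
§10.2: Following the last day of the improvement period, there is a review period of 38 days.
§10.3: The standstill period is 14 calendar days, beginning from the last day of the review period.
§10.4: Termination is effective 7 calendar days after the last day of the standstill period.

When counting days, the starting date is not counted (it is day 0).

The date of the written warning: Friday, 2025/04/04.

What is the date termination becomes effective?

The last day of the improvement period: 14 calendar days after 2025/04/04 is 2025/04/18.
The last day of the review period: 2025/04/18 + 38 days = 2025/05/26.
The last day of the standstill period: 2025/05/26 + 14 days = 2025/06/09.
The date termination becomes effective: 2025/06/09 + 7 days = 2025/06/16.

2025/06/16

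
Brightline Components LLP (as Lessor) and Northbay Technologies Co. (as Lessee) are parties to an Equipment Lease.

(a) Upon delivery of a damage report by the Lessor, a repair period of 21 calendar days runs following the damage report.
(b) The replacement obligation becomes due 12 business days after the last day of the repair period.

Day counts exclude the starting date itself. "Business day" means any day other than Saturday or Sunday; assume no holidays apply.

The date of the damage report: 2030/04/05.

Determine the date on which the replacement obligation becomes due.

2030/05/14

The last day of the repair period: 2030/04/05 + 21 days = 2030/04/26.
From Friday, 2030/04/26, 12 business days (Apr 29, Apr 30, May 1, May 2, …, May 10, May 13, May 14, skipping weekends) brings us to Tuesday, 2030/05/14, which is the date on which the replacement obligation becomes due.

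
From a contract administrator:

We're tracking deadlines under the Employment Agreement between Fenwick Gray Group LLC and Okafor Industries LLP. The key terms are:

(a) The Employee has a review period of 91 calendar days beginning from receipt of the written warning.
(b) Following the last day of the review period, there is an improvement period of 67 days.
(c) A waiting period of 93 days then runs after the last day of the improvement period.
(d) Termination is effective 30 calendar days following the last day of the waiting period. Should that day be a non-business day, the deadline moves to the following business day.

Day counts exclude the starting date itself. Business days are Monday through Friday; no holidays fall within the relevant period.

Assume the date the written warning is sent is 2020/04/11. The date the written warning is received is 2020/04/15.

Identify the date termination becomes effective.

2021/01/21

The last day of the review period: 91 calendar days after 2020/04/15 is 2020/07/15.
The last day of the improvement period: 2020/07/15 + 67 days = 2020/09/20.
Adding 93 calendar days to 2020/09/20 gives 2020/12/22, which is the last day of the waiting period.
The date termination becomes effective: 2020/12/22 + 30 days = 2021/01/21. 2021/01/21 is a Thursday, so no roll-forward applies.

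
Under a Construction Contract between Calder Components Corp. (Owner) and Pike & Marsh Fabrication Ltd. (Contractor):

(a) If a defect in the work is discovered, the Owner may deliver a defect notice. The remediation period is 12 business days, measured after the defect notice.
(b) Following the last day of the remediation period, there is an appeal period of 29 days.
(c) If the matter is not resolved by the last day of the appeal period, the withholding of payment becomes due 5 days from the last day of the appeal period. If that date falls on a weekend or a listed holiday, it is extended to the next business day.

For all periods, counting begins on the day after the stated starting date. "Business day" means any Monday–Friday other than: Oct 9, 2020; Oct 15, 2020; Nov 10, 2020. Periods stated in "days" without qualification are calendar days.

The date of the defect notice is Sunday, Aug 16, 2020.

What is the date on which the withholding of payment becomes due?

Oct 5, 2020

The last day of the remediation period: counting 12 business days from Sunday, Aug 16, 2020 (Aug 17, Aug 18, Aug 19, Aug 20, …, Aug 28, Aug 31, Sep 1, skipping weekends) reaches Tuesday, Sep 1, 2020.
Adding 29 calendar days to Sep 1, 2020 gives Sep 30, 2020, which is the last day of the appeal period.
Adding 5 calendar days to Sep 30, 2020 gives Oct 5, 2020, which is the date on which the withholding of payment becomes due. Oct 5, 2020 is a Monday and is not a listed holiday, so no roll-forward applies.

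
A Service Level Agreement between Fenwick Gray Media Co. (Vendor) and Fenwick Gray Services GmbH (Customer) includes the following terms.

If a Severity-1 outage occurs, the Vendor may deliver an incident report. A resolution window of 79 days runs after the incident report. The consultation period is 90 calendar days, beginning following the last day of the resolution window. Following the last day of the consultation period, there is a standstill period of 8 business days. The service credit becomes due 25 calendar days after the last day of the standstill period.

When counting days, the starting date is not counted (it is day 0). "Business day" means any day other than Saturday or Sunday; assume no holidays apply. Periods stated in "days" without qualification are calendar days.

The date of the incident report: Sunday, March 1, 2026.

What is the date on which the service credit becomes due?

September 21, 2026

The last day of the resolution window: 79 calendar days after March 1, 2026 is May 19, 2026.
The last day of the consultation period: 90 calendar days after May 19, 2026 is August 17, 2026.
The last day of the standstill period: counting 8 business days from Monday, August 17, 2026 (Aug 18, Aug 19, Aug 20, Aug 21, Aug 24, Aug 25, Aug 26, Aug 27, skipping weekends) reaches Thursday, August 27, 2026.
The date on which the service credit becomes due: August 27, 2026 + 25 days = September 21, 2026.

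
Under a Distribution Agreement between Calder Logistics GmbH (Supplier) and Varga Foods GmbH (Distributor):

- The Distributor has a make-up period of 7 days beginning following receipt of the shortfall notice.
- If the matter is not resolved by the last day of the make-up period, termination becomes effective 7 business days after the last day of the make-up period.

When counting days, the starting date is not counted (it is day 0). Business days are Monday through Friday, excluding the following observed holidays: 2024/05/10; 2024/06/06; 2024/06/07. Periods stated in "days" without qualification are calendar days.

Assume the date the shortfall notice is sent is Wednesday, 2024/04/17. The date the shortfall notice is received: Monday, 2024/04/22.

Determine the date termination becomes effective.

The last day of the make-up period: 7 calendar days after 2024/04/22 is 2024/04/29.
The date termination becomes effective: 7 business days after Monday, 2024/04/29, skipping weekends — Apr 30, May 1, May 2, May 3, May 6, May 7, May 8 — lands on Wednesday, 2024/05/08.

2024/05/08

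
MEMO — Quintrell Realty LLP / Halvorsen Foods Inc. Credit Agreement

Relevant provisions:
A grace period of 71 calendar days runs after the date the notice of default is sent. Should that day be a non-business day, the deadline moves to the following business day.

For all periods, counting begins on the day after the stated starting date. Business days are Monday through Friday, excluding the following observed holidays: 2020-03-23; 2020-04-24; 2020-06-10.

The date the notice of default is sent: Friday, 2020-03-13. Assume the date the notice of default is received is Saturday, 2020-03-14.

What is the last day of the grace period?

2020-05-25

The last day of the grace period: 2020-03-13 + 71 days = 2020-05-23. That falls on a Saturday, so it rolls to the next business day, Monday, 2020-05-25.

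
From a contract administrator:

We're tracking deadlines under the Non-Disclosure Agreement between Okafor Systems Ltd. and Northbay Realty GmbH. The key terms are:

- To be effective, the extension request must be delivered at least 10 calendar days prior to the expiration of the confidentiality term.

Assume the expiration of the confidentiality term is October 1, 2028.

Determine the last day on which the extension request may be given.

Counting back 10 calendar days from October 1, 2028 gives September 21, 2028.

September 21, 2028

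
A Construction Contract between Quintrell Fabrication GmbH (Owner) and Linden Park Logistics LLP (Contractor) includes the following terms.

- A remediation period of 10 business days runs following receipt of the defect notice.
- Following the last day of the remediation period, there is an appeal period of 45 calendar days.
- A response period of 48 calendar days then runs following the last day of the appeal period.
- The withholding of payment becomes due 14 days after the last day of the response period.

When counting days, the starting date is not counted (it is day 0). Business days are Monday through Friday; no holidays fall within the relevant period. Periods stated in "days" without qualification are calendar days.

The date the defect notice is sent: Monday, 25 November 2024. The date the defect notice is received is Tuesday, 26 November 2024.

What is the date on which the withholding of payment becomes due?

From Tuesday, 26 November 2024, 10 business days (Nov 27, Nov 28, Nov 29, Dec 2, Dec 3, Dec 4, Dec 5, Dec 6, Dec 9, Dec 10, skipping weekends) brings us to Tuesday, 10 December 2024, which is the last day of the remediation period.
The last day of the appeal period: 10 December 2024 + 45 days = 24 January 2025.
The last day of the response period: 24 January 2025 + 48 days = 13 March 2025.
The date on which the withholding of payment becomes due: 13 March 2025 + 14 days = 27 March 2025.

27 March 2025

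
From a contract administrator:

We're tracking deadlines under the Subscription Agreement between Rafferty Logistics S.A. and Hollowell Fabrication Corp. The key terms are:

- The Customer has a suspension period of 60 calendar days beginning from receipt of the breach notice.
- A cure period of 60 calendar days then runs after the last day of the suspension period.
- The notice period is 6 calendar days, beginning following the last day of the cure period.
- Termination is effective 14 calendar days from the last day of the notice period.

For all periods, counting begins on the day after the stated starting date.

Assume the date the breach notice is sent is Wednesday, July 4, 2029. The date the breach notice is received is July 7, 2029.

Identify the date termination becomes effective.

November 24, 2029

The last day of the suspension period: July 7, 2029 + 60 days = September 5, 2029.
Adding 60 calendar days to September 5, 2029 gives November 4, 2029, which is the last day of the cure period.
Adding 6 calendar days to November 4, 2029 gives November 10, 2029, which is the last day of the notice period.
The date termination becomes effective: 14 calendar days after November 10, 2029 is November 24, 2029.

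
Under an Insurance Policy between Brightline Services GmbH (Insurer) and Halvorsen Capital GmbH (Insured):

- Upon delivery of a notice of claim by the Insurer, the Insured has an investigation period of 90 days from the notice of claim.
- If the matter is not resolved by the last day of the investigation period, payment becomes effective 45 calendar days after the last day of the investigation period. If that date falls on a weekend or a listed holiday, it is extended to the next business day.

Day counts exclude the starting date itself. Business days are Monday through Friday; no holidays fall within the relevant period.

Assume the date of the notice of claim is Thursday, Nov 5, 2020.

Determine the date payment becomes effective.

Mar 22, 2021

The last day of the investigation period: 90 calendar days after Nov 5, 2020 is Feb 3, 2021.
The date payment becomes effective: 45 calendar days after Feb 3, 2021 is Mar 20, 2021. That falls on a Saturday, so it rolls to the next business day, Monday, Mar 22, 2021.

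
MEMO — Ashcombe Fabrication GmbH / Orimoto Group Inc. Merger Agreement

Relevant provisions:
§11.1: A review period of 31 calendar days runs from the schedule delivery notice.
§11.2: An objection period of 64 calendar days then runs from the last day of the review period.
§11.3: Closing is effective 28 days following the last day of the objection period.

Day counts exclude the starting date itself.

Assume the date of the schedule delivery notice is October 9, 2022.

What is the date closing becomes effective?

February 9, 2023

The last day of the review period: 31 calendar days after October 9, 2022 is November 9, 2022.
Adding 64 calendar days to November 9, 2022 gives January 12, 2023, which is the last day of the objection period.
The date closing becomes effective: 28 calendar days after January 12, 2023 is February 9, 2023.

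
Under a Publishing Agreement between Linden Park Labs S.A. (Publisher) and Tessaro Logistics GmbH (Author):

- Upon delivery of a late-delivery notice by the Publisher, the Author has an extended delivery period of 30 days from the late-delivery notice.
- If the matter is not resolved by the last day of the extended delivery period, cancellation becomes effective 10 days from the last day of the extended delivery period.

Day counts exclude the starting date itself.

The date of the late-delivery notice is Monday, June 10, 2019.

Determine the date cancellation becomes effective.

July 20, 2019

The last day of the extended delivery period: 30 calendar days after June 10, 2019 is July 10, 2019.
The date cancellation becomes effective: 10 calendar days after July 10, 2019 is July 20, 2019.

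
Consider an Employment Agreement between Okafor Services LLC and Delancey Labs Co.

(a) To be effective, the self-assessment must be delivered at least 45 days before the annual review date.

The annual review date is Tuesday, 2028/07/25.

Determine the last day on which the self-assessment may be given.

2028/07/25 minus 45 days is 2028/06/10.

2028/06/10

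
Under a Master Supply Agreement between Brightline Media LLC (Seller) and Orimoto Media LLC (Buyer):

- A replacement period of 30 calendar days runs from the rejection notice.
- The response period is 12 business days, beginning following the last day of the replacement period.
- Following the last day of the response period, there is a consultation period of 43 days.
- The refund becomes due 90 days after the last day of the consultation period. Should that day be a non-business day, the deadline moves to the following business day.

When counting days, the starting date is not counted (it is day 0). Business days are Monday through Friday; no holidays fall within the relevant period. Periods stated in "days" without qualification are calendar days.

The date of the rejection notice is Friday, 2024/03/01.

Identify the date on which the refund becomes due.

The last day of the replacement period: 30 calendar days after 2024/03/01 is 2024/03/31.
The last day of the response period: 12 business days after Sunday, 2024/03/31, skipping weekends — Apr 1, Apr 2, Apr 3, Apr 4, …, Apr 12, Apr 15, Apr 16 — lands on Tuesday, 2024/04/16.
The last day of the consultation period: 43 calendar days after 2024/04/16 is 2024/05/29.
The date on which the refund becomes due: 90 calendar days after 2024/05/29 is 2024/08/27. 2024/08/27 is a Tuesday, so no roll-forward applies.

2024/08/27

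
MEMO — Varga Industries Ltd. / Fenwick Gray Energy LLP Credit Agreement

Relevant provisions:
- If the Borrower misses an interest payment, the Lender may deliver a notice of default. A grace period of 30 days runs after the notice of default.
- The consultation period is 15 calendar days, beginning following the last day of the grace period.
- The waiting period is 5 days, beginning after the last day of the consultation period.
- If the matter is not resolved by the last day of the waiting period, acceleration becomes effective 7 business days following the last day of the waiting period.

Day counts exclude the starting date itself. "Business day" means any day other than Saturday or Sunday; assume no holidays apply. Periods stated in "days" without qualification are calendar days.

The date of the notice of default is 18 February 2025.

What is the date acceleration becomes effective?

The last day of the grace period: 18 February 2025 + 30 days = 20 March 2025.
The last day of the consultation period: 20 March 2025 + 15 days = 4 April 2025.
Adding 5 calendar days to 4 April 2025 gives 9 April 2025, which is the last day of the waiting period.
From Wednesday, 9 April 2025, 7 business days (Apr 10, Apr 11, Apr 14, Apr 15, Apr 16, Apr 17, Apr 18, skipping weekends) brings us to Friday, 18 April 2025, which is the date acceleration becomes effective.

18 April 2025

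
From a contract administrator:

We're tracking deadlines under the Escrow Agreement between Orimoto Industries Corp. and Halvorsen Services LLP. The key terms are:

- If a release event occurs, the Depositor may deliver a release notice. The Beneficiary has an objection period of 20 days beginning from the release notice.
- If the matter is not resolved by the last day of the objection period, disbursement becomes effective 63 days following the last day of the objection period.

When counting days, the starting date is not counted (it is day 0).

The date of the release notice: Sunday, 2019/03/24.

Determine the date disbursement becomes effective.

2019/06/15

The last day of the objection period: 20 calendar days after 2019/03/24 is 2019/04/13.
The date disbursement becomes effective: 63 calendar days after 2019/04/13 is 2019/06/15.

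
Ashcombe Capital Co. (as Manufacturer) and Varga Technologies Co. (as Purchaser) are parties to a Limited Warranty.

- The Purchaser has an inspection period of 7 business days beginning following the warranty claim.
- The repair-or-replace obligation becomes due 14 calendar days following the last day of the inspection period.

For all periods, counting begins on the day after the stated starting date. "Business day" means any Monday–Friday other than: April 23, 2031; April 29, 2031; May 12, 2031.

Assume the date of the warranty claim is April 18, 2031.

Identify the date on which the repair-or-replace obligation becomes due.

May 15, 2031

From Friday, April 18, 2031, 7 business days (Apr 21, Apr 22, Apr 24, Apr 25, Apr 28, Apr 30, May 1, skipping weekends and the listed holidays on Apr 23, Apr 29) brings us to Thursday, May 1, 2031, which is the last day of the inspection period.
The date on which the repair-or-replace obligation becomes due: 14 calendar days after May 1, 2031 is May 15, 2031.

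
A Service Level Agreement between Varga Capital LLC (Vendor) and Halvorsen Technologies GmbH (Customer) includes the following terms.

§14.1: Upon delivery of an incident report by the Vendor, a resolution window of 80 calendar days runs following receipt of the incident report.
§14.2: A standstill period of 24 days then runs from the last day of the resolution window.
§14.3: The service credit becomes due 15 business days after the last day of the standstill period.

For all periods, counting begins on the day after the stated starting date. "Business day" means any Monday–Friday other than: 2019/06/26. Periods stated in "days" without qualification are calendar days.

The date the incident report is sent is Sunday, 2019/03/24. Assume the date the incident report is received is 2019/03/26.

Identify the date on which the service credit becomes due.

2019/07/29

The last day of the resolution window: 2019/03/26 + 80 days = 2019/06/14.
Adding 24 calendar days to 2019/06/14 gives 2019/07/08, which is the last day of the standstill period.
The date on which the service credit becomes due: counting 15 business days from Monday, 2019/07/08 (Jul 9, Jul 10, Jul 11, Jul 12, …, Jul 25, Jul 26, Jul 29, skipping weekends) reaches Monday, 2019/07/29.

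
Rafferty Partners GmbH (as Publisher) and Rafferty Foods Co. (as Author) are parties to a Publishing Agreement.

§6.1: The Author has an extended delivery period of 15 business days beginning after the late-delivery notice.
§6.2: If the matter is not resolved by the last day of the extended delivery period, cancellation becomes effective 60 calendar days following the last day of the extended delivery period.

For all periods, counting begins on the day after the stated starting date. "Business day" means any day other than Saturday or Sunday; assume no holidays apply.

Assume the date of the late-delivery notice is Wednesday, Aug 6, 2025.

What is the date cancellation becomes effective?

The last day of the extended delivery period: counting 15 business days from Wednesday, Aug 6, 2025 (Aug 7, Aug 8, Aug 11, Aug 12, …, Aug 25, Aug 26, Aug 27, skipping weekends) reaches Wednesday, Aug 27, 2025.
The date cancellation becomes effective: 60 calendar days after Aug 27, 2025 is Oct 26, 2025.

Oct 26, 2025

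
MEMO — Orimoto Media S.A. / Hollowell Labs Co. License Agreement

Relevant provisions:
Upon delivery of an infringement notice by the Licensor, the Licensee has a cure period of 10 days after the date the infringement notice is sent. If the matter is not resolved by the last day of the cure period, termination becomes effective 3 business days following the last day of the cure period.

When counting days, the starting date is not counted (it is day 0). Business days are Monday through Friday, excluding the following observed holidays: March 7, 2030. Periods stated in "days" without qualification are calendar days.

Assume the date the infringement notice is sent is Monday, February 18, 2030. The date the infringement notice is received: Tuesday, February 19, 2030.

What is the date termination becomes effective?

March 5, 2030

Adding 10 calendar days to February 18, 2030 gives February 28, 2030, which is the last day of the cure period.
The date termination becomes effective: counting 3 business days from Thursday, February 28, 2030 (Mar 1, Mar 4, Mar 5, skipping weekends) reaches Tuesday, March 5, 2030.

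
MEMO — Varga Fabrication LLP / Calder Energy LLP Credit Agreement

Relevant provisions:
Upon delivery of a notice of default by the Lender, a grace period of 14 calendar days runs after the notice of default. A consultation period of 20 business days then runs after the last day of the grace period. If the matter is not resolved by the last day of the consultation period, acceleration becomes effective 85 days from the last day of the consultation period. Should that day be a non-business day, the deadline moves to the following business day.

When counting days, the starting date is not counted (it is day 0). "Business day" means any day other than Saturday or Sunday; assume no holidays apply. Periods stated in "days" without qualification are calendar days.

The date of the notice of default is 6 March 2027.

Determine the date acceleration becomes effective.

The last day of the grace period: 14 calendar days after 6 March 2027 is 20 March 2027.
From Saturday, 20 March 2027, 20 business days (Mar 22, Mar 23, Mar 24, Mar 25, …, Apr 14, Apr 15, Apr 16, skipping weekends) brings us to Friday, 16 April 2027, which is the last day of the consultation period.
Adding 85 calendar days to 16 April 2027 gives 10 July 2027, which is the date acceleration becomes effective. That falls on a Saturday, so it rolls to the next business day, Monday, 12 July 2027.

12 July 2027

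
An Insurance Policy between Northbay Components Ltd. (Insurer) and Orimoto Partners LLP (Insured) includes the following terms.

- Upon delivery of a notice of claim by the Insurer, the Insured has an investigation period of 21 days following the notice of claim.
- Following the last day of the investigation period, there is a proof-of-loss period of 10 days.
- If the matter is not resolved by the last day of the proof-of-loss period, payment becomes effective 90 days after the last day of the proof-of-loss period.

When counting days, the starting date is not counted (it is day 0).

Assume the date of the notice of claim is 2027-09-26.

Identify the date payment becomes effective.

2028-01-25

The last day of the investigation period: 21 calendar days after 2027-09-26 is 2027-10-17.
The last day of the proof-of-loss period: 2027-10-17 + 10 days = 2027-10-27.
The date payment becomes effective: 2027-10-27 + 90 days = 2028-01-25.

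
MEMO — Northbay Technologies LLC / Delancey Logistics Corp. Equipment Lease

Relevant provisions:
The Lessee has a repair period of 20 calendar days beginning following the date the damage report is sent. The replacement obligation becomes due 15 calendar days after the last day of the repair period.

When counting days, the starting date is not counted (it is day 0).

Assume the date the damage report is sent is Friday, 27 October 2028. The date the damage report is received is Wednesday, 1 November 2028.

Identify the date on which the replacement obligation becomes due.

1 December 2028

The last day of the repair period: 20 calendar days after 27 October 2028 is 16 November 2028.
The date on which the replacement obligation becomes due: 16 November 2028 + 15 days = 1 December 2028.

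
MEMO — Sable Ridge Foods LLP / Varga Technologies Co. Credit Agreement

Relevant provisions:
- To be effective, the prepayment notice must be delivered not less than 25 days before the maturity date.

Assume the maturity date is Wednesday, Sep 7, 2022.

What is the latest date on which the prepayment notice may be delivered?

Counting back 25 calendar days from Sep 7, 2022 gives Aug 13, 2022.

Aug 13, 2022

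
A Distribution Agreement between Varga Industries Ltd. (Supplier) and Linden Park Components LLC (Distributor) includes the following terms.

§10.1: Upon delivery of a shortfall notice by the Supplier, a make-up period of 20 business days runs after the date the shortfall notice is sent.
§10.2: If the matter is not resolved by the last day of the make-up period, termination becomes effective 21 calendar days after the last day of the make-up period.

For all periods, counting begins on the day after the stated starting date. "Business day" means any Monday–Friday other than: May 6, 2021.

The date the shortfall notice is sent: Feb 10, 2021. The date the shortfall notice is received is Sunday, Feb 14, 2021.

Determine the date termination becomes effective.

From Wednesday, Feb 10, 2021, 20 business days (Feb 11, Feb 12, Feb 15, Feb 16, …, Mar 8, Mar 9, Mar 10, skipping weekends) brings us to Wednesday, Mar 10, 2021, which is the last day of the make-up period.
The date termination becomes effective: 21 calendar days after Mar 10, 2021 is Mar 31, 2021.

Mar 31, 2021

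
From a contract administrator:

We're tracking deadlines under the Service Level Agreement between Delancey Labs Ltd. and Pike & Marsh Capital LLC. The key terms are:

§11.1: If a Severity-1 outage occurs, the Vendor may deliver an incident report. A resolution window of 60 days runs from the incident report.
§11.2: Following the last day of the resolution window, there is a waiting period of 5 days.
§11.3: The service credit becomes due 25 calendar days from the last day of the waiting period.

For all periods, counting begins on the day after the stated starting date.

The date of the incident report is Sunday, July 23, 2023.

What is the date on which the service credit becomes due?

October 21, 2023

Adding 60 calendar days to July 23, 2023 gives September 21, 2023, which is the last day of the resolution window.
The last day of the waiting period: 5 calendar days after September 21, 2023 is September 26, 2023.
The date on which the service credit becomes due: September 26, 2023 + 25 days = October 21, 2023.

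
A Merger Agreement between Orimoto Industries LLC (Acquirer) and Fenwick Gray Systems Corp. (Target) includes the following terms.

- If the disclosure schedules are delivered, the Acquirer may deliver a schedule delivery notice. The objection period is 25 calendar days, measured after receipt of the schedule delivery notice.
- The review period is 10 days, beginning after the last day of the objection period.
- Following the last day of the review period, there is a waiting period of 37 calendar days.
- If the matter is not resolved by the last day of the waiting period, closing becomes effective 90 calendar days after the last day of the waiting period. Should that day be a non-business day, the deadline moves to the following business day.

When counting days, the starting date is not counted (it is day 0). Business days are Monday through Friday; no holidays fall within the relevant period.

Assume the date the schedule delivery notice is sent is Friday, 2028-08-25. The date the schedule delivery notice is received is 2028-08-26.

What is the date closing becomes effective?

The last day of the objection period: 2028-08-26 + 25 days = 2028-09-20.
The last day of the review period: 2028-09-20 + 10 days = 2028-09-30.
The last day of the waiting period: 2028-09-30 + 37 days = 2028-11-06.
Adding 90 calendar days to 2028-11-06 gives 2029-02-04, which is the date closing becomes effective. That falls on a Sunday, so it rolls to the next business day, Monday, 2029-02-05.

2029-02-05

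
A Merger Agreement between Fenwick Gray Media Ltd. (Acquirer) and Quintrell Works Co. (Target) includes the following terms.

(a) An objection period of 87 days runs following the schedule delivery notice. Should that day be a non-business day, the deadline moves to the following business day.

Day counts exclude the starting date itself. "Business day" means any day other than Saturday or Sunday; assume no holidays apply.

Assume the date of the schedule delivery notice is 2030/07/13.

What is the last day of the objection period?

2030/10/08

Adding 87 calendar days to 2030/07/13 gives 2030/10/08, which is the last day of the objection period. 2030/10/08 is a Tuesday, so no roll-forward applies.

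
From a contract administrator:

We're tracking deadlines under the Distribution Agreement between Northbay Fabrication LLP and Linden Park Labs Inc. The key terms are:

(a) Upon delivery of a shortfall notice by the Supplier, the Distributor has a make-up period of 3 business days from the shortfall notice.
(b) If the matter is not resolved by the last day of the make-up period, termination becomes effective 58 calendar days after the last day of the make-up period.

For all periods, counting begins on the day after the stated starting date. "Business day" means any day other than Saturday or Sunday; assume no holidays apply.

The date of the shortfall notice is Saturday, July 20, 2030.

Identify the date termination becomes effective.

The last day of the make-up period: 3 business days after Saturday, July 20, 2030, skipping weekends — Jul 22, Jul 23, Jul 24 — lands on Wednesday, July 24, 2030.
Adding 58 calendar days to July 24, 2030 gives September 20, 2030, which is the date termination becomes effective.

September 20, 2030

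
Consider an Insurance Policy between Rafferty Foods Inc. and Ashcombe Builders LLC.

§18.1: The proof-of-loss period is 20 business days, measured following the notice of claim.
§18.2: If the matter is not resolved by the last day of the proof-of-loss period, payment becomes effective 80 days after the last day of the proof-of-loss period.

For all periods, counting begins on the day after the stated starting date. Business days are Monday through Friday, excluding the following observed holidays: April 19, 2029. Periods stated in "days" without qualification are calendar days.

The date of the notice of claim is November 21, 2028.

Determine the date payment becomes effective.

March 9, 2029

The last day of the proof-of-loss period: 20 business days after Tuesday, November 21, 2028, skipping weekends — Nov 22, Nov 23, Nov 24, Nov 27, …, Dec 15, Dec 18, Dec 19 — lands on Tuesday, December 19, 2028.
The date payment becomes effective: 80 calendar days after December 19, 2028 is March 9, 2029.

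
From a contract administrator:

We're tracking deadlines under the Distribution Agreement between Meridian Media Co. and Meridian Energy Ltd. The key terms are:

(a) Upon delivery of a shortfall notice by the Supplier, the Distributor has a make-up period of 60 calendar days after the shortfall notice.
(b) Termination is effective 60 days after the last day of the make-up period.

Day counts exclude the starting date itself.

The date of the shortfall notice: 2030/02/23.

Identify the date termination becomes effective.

The last day of the make-up period: 60 calendar days after 2030/02/23 is 2030/04/24.
The date termination becomes effective: 60 calendar days after 2030/04/24 is 2030/06/23.

2030/06/23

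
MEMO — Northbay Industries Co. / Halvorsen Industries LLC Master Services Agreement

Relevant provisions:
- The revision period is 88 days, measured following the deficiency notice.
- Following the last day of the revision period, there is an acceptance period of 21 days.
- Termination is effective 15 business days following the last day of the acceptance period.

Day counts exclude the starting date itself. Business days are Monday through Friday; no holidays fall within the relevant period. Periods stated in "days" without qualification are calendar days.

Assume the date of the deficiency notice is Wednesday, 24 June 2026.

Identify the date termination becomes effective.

30 October 2026

The last day of the revision period: 24 June 2026 + 88 days = 20 September 2026.
Adding 21 calendar days to 20 September 2026 gives 11 October 2026, which is the last day of the acceptance period.
The date termination becomes effective: 15 business days after Sunday, 11 October 2026, skipping weekends — Oct 12, Oct 13, Oct 14, Oct 15, …, Oct 28, Oct 29, Oct 30 — lands on Friday, 30 October 2026.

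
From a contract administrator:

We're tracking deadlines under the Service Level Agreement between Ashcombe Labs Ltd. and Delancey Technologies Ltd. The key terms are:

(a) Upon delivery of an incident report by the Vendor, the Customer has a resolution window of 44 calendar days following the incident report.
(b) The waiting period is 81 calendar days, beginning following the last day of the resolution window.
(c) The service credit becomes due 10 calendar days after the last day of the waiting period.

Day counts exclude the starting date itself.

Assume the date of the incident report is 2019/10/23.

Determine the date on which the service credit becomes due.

2020/03/06

The last day of the resolution window: 2019/10/23 + 44 days = 2019/12/06.
The last day of the waiting period: 81 calendar days after 2019/12/06 is 2020/02/25.
The date on which the service credit becomes due: 10 calendar days after 2020/02/25 is 2020/03/06.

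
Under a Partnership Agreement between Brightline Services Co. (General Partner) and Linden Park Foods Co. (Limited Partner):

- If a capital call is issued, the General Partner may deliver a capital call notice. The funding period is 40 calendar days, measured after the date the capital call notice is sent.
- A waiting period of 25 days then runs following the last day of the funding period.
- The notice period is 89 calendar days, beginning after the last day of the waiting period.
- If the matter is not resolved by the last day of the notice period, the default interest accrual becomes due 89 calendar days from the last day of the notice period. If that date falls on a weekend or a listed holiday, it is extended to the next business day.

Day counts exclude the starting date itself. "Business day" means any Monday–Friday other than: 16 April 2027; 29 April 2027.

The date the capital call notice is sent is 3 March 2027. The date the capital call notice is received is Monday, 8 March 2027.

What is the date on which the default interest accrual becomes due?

The last day of the funding period: 40 calendar days after 3 March 2027 is 12 April 2027.
The last day of the waiting period: 12 April 2027 + 25 days = 7 May 2027.
The last day of the notice period: 89 calendar days after 7 May 2027 is 4 August 2027.
The date on which the default interest accrual becomes due: 89 calendar days after 4 August 2027 is 1 November 2027. 1 November 2027 is a Monday and is not a listed holiday, so no roll-forward applies.

1 November 2027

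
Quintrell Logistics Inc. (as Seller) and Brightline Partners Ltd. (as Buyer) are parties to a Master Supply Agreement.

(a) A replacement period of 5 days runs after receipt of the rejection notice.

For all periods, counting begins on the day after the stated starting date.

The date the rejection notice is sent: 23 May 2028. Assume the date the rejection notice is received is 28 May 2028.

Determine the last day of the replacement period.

2 June 2028

Adding 5 calendar days to 28 May 2028 gives 2 June 2028, which is the last day of the replacement period.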